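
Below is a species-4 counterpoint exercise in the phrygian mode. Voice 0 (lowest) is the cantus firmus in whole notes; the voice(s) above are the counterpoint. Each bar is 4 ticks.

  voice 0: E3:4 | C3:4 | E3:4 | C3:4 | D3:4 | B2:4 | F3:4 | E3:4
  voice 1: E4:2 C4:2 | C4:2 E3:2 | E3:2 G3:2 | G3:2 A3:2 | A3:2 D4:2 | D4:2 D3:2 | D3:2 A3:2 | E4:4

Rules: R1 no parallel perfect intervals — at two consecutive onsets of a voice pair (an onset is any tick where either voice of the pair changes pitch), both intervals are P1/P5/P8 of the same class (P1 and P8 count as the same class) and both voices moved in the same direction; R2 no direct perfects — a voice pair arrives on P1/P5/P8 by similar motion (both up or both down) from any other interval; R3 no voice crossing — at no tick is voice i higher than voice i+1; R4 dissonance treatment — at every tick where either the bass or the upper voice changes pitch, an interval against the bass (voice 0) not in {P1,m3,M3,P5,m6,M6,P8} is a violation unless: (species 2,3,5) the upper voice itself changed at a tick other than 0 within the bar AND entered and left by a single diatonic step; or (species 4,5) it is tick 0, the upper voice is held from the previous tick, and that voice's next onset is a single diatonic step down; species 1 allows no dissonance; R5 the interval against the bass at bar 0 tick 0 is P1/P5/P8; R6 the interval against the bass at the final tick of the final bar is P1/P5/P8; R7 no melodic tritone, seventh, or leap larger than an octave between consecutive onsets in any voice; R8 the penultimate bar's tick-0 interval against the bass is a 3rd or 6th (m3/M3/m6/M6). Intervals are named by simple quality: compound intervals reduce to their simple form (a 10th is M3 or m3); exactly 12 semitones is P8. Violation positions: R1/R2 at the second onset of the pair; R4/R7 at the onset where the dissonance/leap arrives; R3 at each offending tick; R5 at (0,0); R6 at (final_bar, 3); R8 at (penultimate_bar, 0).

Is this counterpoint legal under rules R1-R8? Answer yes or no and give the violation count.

No (3 violations)

bar 0: v0=E3 v1=E4 (P8)
bar 1: v0=C3 v1=C4 (P8)
bar 2: v0=E3 v1=E3 (P1)
bar 3: v0=C3 v1=G3 (P5)
bar 4: v0=D3 v1=A3 (P5)
bar 5: v0=B2 v1=D4 (m3)
bar 6: v0=F3 v1=D3 (m3)
bar 7: v0=E3 v1=E4 (P8)
  R3 @ bar6.0: F3 above D3
  R7 @ bar6.0: B2->F3 leap 6st
  R3 @ bar6.1: F3 above D3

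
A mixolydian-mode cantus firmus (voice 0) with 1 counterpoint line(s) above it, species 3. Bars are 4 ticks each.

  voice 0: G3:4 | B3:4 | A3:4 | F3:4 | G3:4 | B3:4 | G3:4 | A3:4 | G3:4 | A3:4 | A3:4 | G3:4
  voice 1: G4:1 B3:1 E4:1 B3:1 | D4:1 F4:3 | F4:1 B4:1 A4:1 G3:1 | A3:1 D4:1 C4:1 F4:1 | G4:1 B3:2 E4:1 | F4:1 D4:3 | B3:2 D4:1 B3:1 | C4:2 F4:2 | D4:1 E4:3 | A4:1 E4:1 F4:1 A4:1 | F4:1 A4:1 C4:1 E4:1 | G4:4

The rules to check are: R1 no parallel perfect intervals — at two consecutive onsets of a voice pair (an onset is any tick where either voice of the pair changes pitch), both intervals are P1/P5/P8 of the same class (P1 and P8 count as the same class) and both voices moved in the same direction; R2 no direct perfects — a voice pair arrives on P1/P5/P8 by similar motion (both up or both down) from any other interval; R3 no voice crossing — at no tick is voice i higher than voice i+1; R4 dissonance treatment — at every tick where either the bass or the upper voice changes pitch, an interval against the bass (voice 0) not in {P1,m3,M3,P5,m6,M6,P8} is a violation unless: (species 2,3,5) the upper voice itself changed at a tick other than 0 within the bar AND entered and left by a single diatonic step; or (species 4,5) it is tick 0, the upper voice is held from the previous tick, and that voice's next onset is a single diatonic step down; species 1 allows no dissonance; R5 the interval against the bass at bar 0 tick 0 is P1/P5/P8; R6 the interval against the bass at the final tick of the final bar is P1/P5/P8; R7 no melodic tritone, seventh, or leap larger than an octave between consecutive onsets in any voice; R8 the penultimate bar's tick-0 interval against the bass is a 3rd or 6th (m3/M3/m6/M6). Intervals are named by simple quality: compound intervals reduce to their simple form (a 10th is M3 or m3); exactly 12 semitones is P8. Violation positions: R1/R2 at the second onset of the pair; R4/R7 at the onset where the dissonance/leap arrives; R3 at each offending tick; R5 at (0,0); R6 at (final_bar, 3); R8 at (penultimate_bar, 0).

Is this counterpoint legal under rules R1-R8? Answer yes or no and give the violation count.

bar 0: v0=G3 v1=G4 (P8)
bar 1: v0=B3 v1=D4 (m3)
bar 2: v0=A3 v1=F4 (m6)
bar 3: v0=F3 v1=A3 (M3)
bar 4: v0=G3 v1=G4 (P8)
bar 5: v0=B3 v1=F4 (TT)
bar 6: v0=G3 v1=B3 (M3)
bar 7: v0=A3 v1=C4 (m3)
bar 8: v0=G3 v1=D4 (P5)
bar 9: v0=A3 v1=A4 (P8)
bar 10: v0=A3 v1=F4 (m6)
bar 11: v0=G3 v1=G4 (P8)
  R4 @ bar1.1: B3/F4 TT untreated
  R4 @ bar2.1: A3/B4 M2 untreated
  R7 @ bar2.1: F4->B4 leap 6st
  R3 @ bar2.3: A3 above G3
  R4 @ bar2.3: A3/G3 M2 untreated
  R7 @ bar2.3: A4->G3 leap 14st
  R1 @ bar4.0: F3/F4 P8 -> G3/G4 P8 similar
  R4 @ bar5.0: B3/F4 TT untreated
  R2 @ bar8.0: A3/F4 m6 -> G3/D4 P5 similar
  R2 @ bar9.0: G3/E4 M6 -> A3/A4 P8 similar

No (10 violations)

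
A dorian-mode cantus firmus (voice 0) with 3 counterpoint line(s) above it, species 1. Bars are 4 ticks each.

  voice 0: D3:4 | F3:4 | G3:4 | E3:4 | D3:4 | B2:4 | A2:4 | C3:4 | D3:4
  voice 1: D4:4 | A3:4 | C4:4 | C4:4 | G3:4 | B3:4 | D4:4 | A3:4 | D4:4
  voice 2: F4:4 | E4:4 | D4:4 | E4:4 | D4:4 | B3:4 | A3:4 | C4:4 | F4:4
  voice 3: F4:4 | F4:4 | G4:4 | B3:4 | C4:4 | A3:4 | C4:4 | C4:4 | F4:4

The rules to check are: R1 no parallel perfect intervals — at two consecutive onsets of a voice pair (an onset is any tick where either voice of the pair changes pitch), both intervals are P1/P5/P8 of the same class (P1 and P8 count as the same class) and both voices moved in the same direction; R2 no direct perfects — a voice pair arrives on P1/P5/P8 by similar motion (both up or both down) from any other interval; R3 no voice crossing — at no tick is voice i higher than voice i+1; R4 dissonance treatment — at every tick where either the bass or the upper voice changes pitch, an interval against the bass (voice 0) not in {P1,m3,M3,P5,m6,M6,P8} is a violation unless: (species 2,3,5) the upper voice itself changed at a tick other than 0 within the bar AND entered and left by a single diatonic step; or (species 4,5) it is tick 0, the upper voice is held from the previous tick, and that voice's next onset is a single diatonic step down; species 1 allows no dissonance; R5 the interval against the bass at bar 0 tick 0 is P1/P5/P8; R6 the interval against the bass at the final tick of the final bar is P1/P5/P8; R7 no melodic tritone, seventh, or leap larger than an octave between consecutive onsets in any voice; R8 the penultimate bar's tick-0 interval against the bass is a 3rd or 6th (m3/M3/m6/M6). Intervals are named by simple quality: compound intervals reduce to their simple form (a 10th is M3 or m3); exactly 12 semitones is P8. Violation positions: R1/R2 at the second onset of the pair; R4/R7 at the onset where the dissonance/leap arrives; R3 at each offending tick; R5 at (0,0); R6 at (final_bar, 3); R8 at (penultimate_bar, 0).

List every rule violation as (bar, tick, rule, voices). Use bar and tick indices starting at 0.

(0, 0, R5, (0, 2))
(0, 0, R5, (0, 3))
(1, 0, R2, (1, 2))
(1, 0, R4, (0, 2))
(2, 0, R1, (0, 3))
(2, 0, R2, (1, 3))
(2, 0, R4, (0, 1))
(3, 0, R2, (0, 3))
(3, 0, R3, (2, 3))
(3, 1, R3, (2, 3))
(3, 2, R3, (2, 3))
(3, 3, R3, (2, 3))
(4, 0, R1, (0, 2))
(4, 0, R2, (1, 2))
(4, 0, R3, (2, 3))
(4, 0, R4, (0, 1))
(4, 0, R4, (0, 3))
(4, 1, R3, (2, 3))
(4, 2, R3, (2, 3))
(4, 3, R3, (2, 3))
(5, 0, R1, (0, 2))
(5, 0, R3, (2, 3))
(5, 0, R4, (0, 3))
(5, 1, R3, (2, 3))
(5, 2, R3, (2, 3))
(5, 3, R3, (2, 3))
(6, 0, R1, (0, 2))
(6, 0, R3, (1, 2))
(6, 0, R4, (0, 1))
(6, 1, R3, (1, 2))
(6, 2, R3, (1, 2))
(6, 3, R3, (1, 2))
(7, 0, R1, (0, 2))
(7, 0, R8, (0, 2))
(7, 0, R8, (0, 3))
(8, 0, R1, (2, 3))
(8, 0, R2, (0, 1))
(8, 3, R6, (0, 2))
(8, 3, R6, (0, 3))

bar 0: v0=D3 v1=D4 v2=F4 v3=F4 downbeat m3
bar 1: v0=F3 v1=A3 v2=E4 v3=F4 downbeat P8
bar 2: v0=G3 v1=C4 v2=D4 v3=G4 downbeat P8
bar 3: v0=E3 v1=C4 v2=E4 v3=B3 downbeat P5
bar 4: v0=D3 v1=G3 v2=D4 v3=C4 downbeat m7
bar 5: v0=B2 v1=B3 v2=B3 v3=A3 downbeat m7
bar 6: v0=A2 v1=D4 v2=A3 v3=C4 downbeat m3
bar 7: v0=C3 v1=A3 v2=C4 v3=C4 downbeat P8
bar 8: v0=D3 v1=D4 v2=F4 v3=F4 downbeat m3
  -> R5 @ bar 0 tick 0 v(0, 2): opens on m3
  -> R5 @ bar 0 tick 0 v(0, 3): opens on m3
  -> R2 @ bar 1 tick 0 v(1, 2): D4/F4 m3 -> A3/E4 P5 similar
  -> R4 @ bar 1 tick 0 v(0, 2): F3/E4 M7 untreated
  -> R1 @ bar 2 tick 0 v(0, 3): F3/F4 P8 -> G3/G4 P8 similar
  -> R2 @ bar 2 tick 0 v(1, 3): A3/F4 m6 -> C4/G4 P5 similar
  -> R4 @ bar 2 tick 0 v(0, 1): G3/C4 P4 untreated
  -> R2 @ bar 3 tick 0 v(0, 3): G3/G4 P8 -> E3/B3 P5 similar
  -> R3 @ bar 3 tick 0 v(2, 3): E4 above B3
  -> R3 @ bar 3 tick 1 v(2, 3): E4 above B3
  -> R3 @ bar 3 tick 2 v(2, 3): E4 above B3
  -> R3 @ bar 3 tick 3 v(2, 3): E4 above B3
  -> R1 @ bar 4 tick 0 v(0, 2): E3/E4 P8 -> D3/D4 P8 similar
  -> R2 @ bar 4 tick 0 v(1, 2): C4/E4 M3 -> G3/D4 P5 similar
  -> R3 @ bar 4 tick 0 v(2, 3): D4 above C4
  -> R4 @ bar 4 tick 0 v(0, 1): D3/G3 P4 untreated
  -> R4 @ bar 4 tick 0 v(0, 3): D3/C4 m7 untreated
  -> R3 @ bar 4 tick 1 v(2, 3): D4 above C4
  -> R3 @ bar 4 tick 2 v(2, 3): D4 above C4
  -> R3 @ bar 4 tick 3 v(2, 3): D4 above C4
  -> R1 @ bar 5 tick 0 v(0, 2): D3/D4 P8 -> B2/B3 P8 similar
  -> R3 @ bar 5 tick 0 v(2, 3): B3 above A3
  -> R4 @ bar 5 tick 0 v(0, 3): B2/A3 m7 untreated
  -> R3 @ bar 5 tick 1 v(2, 3): B3 above A3
  -> R3 @ bar 5 tick 2 v(2, 3): B3 above A3
  -> R3 @ bar 5 tick 3 v(2, 3): B3 above A3
  -> R1 @ bar 6 tick 0 v(0, 2): B2/B3 P8 -> A2/A3 P8 similar
  -> R3 @ bar 6 tick 0 v(1, 2): D4 above A3
  -> R4 @ bar 6 tick 0 v(0, 1): A2/D4 P4 untreated
  -> R3 @ bar 6 tick 1 v(1, 2): D4 above A3
  -> R3 @ bar 6 tick 2 v(1, 2): D4 above A3
  -> R3 @ bar 6 tick 3 v(1, 2): D4 above A3
  -> R1 @ bar 7 tick 0 v(0, 2): A2/A3 P8 -> C3/C4 P8 similar
  -> R8 @ bar 7 tick 0 v(0, 2): penult P8 not 3rd/6th
  -> R8 @ bar 7 tick 0 v(0, 3): penult P8 not 3rd/6th
  -> R1 @ bar 8 tick 0 v(2, 3): C4/C4 P1 -> F4/F4 P1 similar
  -> R2 @ bar 8 tick 0 v(0, 1): C3/A3 M6 -> D3/D4 P8 similar
  -> R6 @ bar 8 tick 3 v(0, 2): closes on m3
  -> R6 @ bar 8 tick 3 v(0, 3): closes on m3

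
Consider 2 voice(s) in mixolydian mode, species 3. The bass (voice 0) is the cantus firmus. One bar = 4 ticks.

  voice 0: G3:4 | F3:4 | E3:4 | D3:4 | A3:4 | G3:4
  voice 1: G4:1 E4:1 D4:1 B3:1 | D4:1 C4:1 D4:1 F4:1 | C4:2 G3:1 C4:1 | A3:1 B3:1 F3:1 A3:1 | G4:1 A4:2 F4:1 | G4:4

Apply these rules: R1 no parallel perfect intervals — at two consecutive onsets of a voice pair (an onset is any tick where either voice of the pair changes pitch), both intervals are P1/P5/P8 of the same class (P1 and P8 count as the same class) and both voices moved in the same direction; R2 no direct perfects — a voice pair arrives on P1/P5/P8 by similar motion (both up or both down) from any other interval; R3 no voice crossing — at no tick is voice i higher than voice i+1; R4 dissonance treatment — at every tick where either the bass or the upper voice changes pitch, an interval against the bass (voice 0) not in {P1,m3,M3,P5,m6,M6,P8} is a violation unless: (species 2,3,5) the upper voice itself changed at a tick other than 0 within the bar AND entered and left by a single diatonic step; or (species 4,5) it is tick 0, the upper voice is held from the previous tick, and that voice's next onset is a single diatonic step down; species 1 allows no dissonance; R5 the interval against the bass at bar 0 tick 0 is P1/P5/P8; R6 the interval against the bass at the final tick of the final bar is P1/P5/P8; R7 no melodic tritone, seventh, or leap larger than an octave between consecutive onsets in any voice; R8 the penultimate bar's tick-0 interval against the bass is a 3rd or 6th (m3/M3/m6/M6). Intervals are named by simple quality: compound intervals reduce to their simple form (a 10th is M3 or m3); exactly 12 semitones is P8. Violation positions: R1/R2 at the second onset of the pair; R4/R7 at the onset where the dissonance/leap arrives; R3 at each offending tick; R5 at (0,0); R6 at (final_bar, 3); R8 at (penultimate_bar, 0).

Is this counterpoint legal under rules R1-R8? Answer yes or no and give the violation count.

No (5 violations)

bar 0: v0=G3 v1=G4 (P8)
bar 1: v0=F3 v1=D4 (M6)
bar 2: v0=E3 v1=C4 (m6)
bar 3: v0=D3 v1=A3 (P5)
bar 4: v0=A3 v1=G4 (m7)
bar 5: v0=G3 v1=G4 (P8)
  R2 @ bar3.0: E3/C4 m6 -> D3/A3 P5 similar
  R7 @ bar3.2: B3->F3 leap 6st
  R4 @ bar4.0: A3/G4 m7 untreated
  R7 @ bar4.0: A3->G4 leap 10st
  R8 @ bar4.0: penult m7 not 3rd/6th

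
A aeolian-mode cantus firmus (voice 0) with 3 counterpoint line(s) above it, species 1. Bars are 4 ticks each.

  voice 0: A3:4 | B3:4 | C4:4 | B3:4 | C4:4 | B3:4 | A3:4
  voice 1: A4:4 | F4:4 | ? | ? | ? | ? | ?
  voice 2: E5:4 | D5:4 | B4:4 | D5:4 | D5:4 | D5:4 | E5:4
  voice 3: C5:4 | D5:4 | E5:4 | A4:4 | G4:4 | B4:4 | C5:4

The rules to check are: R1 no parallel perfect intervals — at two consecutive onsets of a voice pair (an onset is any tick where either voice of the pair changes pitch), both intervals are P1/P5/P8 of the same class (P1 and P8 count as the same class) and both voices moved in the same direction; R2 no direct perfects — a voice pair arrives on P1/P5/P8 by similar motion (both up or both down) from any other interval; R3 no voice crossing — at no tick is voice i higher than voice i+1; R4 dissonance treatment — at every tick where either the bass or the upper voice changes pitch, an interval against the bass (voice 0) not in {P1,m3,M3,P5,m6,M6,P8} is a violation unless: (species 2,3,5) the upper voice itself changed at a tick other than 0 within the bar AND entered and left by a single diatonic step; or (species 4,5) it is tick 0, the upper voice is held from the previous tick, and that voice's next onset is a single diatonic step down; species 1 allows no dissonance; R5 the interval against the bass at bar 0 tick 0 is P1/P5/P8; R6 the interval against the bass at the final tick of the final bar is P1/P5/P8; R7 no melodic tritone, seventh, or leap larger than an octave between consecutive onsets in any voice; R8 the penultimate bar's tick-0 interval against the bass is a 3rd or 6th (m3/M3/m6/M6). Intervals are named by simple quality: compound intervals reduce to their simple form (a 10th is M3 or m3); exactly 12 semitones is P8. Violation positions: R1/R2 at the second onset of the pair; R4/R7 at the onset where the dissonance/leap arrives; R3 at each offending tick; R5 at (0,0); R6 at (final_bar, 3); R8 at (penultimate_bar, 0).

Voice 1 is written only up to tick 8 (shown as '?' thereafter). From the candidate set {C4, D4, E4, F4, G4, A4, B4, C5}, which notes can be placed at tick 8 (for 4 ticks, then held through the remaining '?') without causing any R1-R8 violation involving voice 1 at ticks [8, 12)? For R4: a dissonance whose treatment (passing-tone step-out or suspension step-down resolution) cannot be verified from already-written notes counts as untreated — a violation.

C4: legal
D4: violates R4
E4: violates R2
F4: violates R4
G4: violates R2
A4: violates R2
B4: violates R4,R7
C5: violates R2,R3

{C4}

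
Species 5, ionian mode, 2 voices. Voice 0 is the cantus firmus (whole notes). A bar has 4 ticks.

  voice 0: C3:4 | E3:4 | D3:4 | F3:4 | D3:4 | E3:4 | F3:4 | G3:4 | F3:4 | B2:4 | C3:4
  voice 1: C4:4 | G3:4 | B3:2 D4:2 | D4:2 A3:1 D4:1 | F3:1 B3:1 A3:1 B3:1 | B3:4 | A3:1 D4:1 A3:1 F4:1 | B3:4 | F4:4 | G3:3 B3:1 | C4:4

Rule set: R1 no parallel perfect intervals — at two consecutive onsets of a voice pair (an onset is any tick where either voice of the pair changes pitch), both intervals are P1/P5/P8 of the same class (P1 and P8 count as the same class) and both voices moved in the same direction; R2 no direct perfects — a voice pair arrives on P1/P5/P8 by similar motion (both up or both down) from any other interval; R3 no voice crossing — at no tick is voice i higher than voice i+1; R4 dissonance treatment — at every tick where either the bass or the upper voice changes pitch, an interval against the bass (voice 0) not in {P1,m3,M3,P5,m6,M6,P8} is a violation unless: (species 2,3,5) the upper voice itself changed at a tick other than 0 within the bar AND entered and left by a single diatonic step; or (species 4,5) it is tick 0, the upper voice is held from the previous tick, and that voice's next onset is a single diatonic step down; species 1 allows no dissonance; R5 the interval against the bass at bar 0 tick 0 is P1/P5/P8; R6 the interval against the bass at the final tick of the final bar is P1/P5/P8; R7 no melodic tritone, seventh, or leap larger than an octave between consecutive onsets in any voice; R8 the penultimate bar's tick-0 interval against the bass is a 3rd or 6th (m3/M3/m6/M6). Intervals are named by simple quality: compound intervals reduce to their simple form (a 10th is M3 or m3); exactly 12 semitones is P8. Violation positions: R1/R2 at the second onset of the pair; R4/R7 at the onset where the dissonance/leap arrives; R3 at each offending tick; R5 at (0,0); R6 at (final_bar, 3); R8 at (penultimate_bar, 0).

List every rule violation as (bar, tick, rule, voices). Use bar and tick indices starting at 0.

bar 0: v0=C3 v1=C4 downbeat P8
bar 1: v0=E3 v1=G3 downbeat m3
bar 2: v0=D3 v1=B3 downbeat M6
bar 3: v0=F3 v1=D4 downbeat M6
bar 4: v0=D3 v1=F3 downbeat m3
bar 5: v0=E3 v1=B3 downbeat P5
bar 6: v0=F3 v1=A3 downbeat M3
bar 7: v0=G3 v1=B3 downbeat M3
bar 8: v0=F3 v1=F4 downbeat P8
bar 9: v0=B2 v1=G3 downbeat m6
bar 10: v0=C3 v1=C4 downbeat P8
  -> R7 @ bar 4 tick 1 v(1,): F3->B3 leap 6st
  -> R7 @ bar 7 tick 0 v(1,): F4->B3 leap 6st
  -> R7 @ bar 8 tick 0 v(1,): B3->F4 leap 6st
  -> R7 @ bar 9 tick 0 v(0,): F3->B2 leap 6st
  -> R7 @ bar 9 tick 0 v(1,): F4->G3 leap 10st
  -> R1 @ bar 10 tick 0 v(0, 1): B2/B3 P8 -> C3/C4 P8 similar

(4, 1, R7, (1,))
(7, 0, R7, (1,))
(8, 0, R7, (1,))
(9, 0, R7, (0,))
(9, 0, R7, (1,))
(10, 0, R1, (0, 1))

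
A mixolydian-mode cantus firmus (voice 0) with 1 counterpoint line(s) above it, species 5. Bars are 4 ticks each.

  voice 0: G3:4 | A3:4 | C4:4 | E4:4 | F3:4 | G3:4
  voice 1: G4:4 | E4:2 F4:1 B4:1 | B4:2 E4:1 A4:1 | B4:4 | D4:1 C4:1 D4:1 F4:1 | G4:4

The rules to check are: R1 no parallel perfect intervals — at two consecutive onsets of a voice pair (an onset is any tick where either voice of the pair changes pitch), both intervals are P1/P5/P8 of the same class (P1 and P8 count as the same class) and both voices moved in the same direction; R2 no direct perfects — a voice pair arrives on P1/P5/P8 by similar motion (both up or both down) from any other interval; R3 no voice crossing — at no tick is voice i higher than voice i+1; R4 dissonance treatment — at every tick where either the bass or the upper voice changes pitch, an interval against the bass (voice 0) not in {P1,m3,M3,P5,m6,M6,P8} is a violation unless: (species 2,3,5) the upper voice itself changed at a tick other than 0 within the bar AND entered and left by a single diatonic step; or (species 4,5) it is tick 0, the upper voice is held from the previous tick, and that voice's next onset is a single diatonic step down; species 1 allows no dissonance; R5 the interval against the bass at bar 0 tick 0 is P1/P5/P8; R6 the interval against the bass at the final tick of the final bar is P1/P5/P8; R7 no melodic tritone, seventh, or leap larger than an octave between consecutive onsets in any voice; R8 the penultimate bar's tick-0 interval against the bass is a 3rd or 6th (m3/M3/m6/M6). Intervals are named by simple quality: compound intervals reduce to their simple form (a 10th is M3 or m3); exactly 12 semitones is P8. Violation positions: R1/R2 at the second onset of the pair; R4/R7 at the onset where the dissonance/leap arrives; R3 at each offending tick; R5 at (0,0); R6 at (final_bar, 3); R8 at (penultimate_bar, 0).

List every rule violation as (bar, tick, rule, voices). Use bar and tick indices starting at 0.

(1, 3, R4, (0, 1))
(1, 3, R7, (1,))
(2, 0, R4, (0, 1))
(3, 0, R2, (0, 1))
(4, 0, R7, (0,))
(5, 0, R1, (0, 1))

bar 0: v0=G3 v1=G4 downbeat P8
bar 1: v0=A3 v1=E4 downbeat P5
bar 2: v0=C4 v1=B4 downbeat M7
bar 3: v0=E4 v1=B4 downbeat P5
bar 4: v0=F3 v1=D4 downbeat M6
bar 5: v0=G3 v1=G4 downbeat P8
  -> R4 @ bar 1 tick 3 v(0, 1): A3/B4 M2 untreated
  -> R7 @ bar 1 tick 3 v(1,): F4->B4 leap 6st
  -> R4 @ bar 2 tick 0 v(0, 1): C4/B4 M7 untreated
  -> R2 @ bar 3 tick 0 v(0, 1): C4/A4 M6 -> E4/B4 P5 similar
  -> R7 @ bar 4 tick 0 v(0,): E4->F3 leap 11st
  -> R1 @ bar 5 tick 0 v(0, 1): F3/F4 P8 -> G3/G4 P8 similar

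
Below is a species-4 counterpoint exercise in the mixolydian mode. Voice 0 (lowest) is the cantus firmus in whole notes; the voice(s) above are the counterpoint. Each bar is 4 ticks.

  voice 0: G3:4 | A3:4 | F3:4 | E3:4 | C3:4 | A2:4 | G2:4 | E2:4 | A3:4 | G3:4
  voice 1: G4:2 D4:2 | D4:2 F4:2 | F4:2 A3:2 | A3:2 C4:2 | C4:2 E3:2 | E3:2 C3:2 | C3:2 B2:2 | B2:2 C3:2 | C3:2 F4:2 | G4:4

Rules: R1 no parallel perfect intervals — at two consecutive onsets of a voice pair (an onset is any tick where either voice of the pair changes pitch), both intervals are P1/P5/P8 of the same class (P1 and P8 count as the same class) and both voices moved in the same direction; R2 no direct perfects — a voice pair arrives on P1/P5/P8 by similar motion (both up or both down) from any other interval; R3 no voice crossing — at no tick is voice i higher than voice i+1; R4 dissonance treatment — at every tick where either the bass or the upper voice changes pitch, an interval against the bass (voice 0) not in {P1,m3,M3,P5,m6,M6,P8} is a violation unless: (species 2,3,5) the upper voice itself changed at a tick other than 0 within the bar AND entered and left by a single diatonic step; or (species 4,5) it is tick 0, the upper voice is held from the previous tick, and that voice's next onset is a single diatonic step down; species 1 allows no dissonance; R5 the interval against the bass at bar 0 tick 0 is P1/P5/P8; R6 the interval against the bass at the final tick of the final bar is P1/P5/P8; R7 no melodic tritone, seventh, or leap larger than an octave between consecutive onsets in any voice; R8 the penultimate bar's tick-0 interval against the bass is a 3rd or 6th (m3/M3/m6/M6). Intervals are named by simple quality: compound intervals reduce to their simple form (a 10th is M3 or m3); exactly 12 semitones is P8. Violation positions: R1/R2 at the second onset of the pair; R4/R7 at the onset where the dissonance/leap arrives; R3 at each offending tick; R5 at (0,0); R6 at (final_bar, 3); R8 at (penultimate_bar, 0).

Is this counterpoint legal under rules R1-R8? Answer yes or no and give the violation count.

No (6 violations)

bar 0: v0=G3 v1=G4 (P8)
bar 1: v0=A3 v1=D4 (P4)
bar 2: v0=F3 v1=F4 (P8)
bar 3: v0=E3 v1=A3 (P4)
bar 4: v0=C3 v1=C4 (P8)
bar 5: v0=A2 v1=E3 (P5)
bar 6: v0=G2 v1=C3 (P4)
bar 7: v0=E2 v1=B2 (P5)
bar 8: v0=A3 v1=C3 (M6)
bar 9: v0=G3 v1=G4 (P8)
  R4 @ bar1.0: A3/D4 P4 untreated
  R4 @ bar3.0: E3/A3 P4 untreated
  R3 @ bar8.0: A3 above C3
  R7 @ bar8.0: E2->A3 leap 17st
  R3 @ bar8.1: A3 above C3
  R7 @ bar8.2: C3->F4 leap 17st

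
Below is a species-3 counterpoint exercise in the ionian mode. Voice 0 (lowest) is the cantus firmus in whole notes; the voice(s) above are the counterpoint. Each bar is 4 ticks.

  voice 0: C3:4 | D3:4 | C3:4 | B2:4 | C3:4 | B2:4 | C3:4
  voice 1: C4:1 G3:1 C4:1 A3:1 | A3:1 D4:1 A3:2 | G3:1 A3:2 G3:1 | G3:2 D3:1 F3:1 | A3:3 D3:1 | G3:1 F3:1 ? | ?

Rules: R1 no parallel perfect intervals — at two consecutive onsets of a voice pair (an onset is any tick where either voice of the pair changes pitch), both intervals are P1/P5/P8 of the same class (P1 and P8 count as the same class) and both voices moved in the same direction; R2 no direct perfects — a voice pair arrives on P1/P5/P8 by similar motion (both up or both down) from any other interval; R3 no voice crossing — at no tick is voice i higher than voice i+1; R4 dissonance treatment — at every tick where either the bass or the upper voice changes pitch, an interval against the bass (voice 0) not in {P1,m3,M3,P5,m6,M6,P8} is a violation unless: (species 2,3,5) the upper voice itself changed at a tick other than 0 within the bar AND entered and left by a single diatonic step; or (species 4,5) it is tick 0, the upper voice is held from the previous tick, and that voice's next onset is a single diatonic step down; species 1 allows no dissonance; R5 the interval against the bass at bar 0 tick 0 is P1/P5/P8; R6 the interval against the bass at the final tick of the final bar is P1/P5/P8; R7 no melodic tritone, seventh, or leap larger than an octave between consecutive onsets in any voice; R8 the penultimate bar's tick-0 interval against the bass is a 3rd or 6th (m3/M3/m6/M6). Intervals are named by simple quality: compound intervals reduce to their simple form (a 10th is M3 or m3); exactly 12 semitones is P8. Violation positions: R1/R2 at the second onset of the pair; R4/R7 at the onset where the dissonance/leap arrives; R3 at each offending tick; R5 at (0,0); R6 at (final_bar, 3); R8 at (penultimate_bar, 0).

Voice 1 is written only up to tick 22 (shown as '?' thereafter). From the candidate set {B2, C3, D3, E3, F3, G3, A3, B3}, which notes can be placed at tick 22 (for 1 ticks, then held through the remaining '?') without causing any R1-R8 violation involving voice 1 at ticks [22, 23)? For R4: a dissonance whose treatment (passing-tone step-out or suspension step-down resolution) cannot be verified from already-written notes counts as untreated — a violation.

B2: violates R7
C3: violates R4
D3: legal
E3: violates R4
F3: legal
G3: legal
A3: violates R4
B3: violates R7

{D3, F3, G3}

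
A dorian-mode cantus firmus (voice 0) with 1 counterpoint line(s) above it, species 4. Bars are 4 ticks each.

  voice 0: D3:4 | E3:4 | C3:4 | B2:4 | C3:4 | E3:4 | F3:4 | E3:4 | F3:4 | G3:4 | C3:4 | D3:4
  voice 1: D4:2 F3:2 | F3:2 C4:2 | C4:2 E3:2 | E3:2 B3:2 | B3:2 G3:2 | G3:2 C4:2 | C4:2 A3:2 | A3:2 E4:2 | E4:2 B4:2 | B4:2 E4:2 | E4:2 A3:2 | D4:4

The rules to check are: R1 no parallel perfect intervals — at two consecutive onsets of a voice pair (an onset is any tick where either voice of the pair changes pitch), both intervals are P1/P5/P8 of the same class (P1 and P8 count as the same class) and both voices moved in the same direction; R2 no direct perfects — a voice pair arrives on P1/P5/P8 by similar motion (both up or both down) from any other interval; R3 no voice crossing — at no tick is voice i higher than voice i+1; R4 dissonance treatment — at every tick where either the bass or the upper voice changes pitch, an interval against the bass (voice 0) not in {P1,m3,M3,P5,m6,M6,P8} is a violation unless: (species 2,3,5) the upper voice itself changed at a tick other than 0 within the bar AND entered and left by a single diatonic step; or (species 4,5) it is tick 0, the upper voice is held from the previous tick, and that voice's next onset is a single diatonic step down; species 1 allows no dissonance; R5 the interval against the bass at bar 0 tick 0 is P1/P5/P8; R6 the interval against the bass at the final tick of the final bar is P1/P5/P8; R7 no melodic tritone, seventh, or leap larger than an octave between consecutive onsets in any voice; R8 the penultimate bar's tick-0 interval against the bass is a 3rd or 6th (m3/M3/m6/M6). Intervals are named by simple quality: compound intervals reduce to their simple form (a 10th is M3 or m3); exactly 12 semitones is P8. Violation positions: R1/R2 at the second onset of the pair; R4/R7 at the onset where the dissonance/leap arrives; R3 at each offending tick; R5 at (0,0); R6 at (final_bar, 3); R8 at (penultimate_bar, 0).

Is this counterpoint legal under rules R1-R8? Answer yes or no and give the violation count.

No (7 violations)

bar 0: v0=D3 v1=D4 (P8)
bar 1: v0=E3 v1=F3 (m2)
bar 2: v0=C3 v1=C4 (P8)
bar 3: v0=B2 v1=E3 (P4)
bar 4: v0=C3 v1=B3 (M7)
bar 5: v0=E3 v1=G3 (m3)
bar 6: v0=F3 v1=C4 (P5)
bar 7: v0=E3 v1=A3 (P4)
bar 8: v0=F3 v1=E4 (M7)
bar 9: v0=G3 v1=B4 (M3)
bar 10: v0=C3 v1=E4 (M3)
bar 11: v0=D3 v1=D4 (P8)
  R4 @ bar1.0: E3/F3 m2 untreated
  R4 @ bar3.0: B2/E3 P4 untreated
  R4 @ bar4.0: C3/B3 M7 untreated
  R4 @ bar7.0: E3/A3 P4 untreated
  R4 @ bar8.0: F3/E4 M7 untreated
  R4 @ bar8.2: F3/B4 TT untreated
  R2 @ bar11.0: C3/A3 M6 -> D3/D4 P8 similar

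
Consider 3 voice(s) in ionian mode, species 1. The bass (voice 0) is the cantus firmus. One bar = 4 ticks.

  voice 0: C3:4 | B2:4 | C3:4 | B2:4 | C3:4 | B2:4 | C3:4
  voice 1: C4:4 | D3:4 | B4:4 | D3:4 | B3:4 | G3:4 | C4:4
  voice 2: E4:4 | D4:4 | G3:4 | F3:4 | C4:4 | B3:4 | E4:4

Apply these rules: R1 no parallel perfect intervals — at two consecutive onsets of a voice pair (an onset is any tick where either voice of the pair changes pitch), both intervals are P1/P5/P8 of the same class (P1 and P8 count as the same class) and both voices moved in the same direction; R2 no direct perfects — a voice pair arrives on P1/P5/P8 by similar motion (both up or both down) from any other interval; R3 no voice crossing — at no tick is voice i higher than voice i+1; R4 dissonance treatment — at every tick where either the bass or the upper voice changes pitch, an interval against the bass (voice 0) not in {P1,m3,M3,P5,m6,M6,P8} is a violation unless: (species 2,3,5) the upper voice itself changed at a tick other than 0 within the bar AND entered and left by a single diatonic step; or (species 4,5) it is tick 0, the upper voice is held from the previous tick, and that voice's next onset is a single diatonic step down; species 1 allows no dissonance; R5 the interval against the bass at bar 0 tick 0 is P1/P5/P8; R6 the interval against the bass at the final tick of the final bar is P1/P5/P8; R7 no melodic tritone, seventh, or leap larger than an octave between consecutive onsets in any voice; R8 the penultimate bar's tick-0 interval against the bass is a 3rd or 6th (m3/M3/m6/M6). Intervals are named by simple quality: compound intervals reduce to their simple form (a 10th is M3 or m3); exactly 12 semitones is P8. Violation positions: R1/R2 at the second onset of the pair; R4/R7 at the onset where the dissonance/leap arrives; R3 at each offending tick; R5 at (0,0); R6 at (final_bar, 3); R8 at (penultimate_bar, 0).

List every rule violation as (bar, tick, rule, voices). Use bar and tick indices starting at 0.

bar 0: v0=C3 v1=C4 v2=E4 downbeat M3
bar 1: v0=B2 v1=D3 v2=D4 downbeat m3
bar 2: v0=C3 v1=B4 v2=G3 downbeat P5
bar 3: v0=B2 v1=D3 v2=F3 downbeat TT
bar 4: v0=C3 v1=B3 v2=C4 downbeat P8
bar 5: v0=B2 v1=G3 v2=B3 downbeat P8
bar 6: v0=C3 v1=C4 v2=E4 downbeat M3
  -> R5 @ bar 0 tick 0 v(0, 2): opens on M3
  -> R2 @ bar 1 tick 0 v(1, 2): C4/E4 M3 -> D3/D4 P8 similar
  -> R7 @ bar 1 tick 0 v(1,): C4->D3 leap 10st
  -> R3 @ bar 2 tick 0 v(1, 2): B4 above G3
  -> R4 @ bar 2 tick 0 v(0, 1): C3/B4 M7 untreated
  -> R7 @ bar 2 tick 0 v(1,): D3->B4 leap 21st
  -> R3 @ bar 2 tick 1 v(1, 2): B4 above G3
  -> R3 @ bar 2 tick 2 v(1, 2): B4 above G3
  -> R3 @ bar 2 tick 3 v(1, 2): B4 above G3
  -> R4 @ bar 3 tick 0 v(0, 2): B2/F3 TT untreated
  -> R7 @ bar 3 tick 0 v(1,): B4->D3 leap 21st
  -> R2 @ bar 4 tick 0 v(0, 2): B2/F3 TT -> C3/C4 P8 similar
  -> R4 @ bar 4 tick 0 v(0, 1): C3/B3 M7 untreated
  -> R1 @ bar 5 tick 0 v(0, 2): C3/C4 P8 -> B2/B3 P8 similar
  -> R8 @ bar 5 tick 0 v(0, 2): penult P8 not 3rd/6th
  -> R2 @ bar 6 tick 0 v(0, 1): B2/G3 m6 -> C3/C4 P8 similar
  -> R6 @ bar 6 tick 3 v(0, 2): closes on M3

(0, 0, R5, (0, 2))
(1, 0, R2, (1, 2))
(1, 0, R7, (1,))
(2, 0, R3, (1, 2))
(2, 0, R4, (0, 1))
(2, 0, R7, (1,))
(2, 1, R3, (1, 2))
(2, 2, R3, (1, 2))
(2, 3, R3, (1, 2))
(3, 0, R4, (0, 2))
(3, 0, R7, (1,))
(4, 0, R2, (0, 2))
(4, 0, R4, (0, 1))
(5, 0, R1, (0, 2))
(5, 0, R8, (0, 2))
(6, 0, R2, (0, 1))
(6, 3, R6, (0, 2))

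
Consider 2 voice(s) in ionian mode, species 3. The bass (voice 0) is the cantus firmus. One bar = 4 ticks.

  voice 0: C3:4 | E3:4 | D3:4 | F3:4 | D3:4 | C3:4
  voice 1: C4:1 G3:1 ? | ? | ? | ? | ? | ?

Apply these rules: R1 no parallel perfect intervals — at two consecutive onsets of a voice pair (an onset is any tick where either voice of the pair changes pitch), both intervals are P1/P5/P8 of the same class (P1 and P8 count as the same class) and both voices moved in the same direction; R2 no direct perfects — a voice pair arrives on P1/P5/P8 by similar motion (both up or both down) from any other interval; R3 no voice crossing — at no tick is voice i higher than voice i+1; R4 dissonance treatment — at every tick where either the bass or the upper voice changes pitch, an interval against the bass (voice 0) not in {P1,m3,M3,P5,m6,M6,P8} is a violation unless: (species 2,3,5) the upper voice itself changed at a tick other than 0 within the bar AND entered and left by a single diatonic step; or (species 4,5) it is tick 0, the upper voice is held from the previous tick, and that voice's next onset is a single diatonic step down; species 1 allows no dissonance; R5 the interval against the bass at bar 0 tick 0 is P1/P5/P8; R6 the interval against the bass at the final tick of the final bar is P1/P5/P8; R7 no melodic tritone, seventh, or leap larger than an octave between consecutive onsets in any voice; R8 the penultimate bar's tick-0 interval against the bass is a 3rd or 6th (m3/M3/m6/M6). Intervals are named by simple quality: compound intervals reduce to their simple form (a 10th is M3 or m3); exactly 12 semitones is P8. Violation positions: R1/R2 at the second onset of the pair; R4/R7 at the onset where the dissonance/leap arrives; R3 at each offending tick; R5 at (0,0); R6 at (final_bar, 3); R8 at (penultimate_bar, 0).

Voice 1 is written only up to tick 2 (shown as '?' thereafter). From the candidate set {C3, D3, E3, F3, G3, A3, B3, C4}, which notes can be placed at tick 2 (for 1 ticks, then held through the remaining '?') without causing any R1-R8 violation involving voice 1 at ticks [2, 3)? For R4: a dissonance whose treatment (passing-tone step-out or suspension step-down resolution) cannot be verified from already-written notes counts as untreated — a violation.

{A3, C3, C4, E3, G3}

C3: legal
D3: violates R4
E3: legal
F3: violates R4
G3: legal
A3: legal
B3: violates R4
C4: legal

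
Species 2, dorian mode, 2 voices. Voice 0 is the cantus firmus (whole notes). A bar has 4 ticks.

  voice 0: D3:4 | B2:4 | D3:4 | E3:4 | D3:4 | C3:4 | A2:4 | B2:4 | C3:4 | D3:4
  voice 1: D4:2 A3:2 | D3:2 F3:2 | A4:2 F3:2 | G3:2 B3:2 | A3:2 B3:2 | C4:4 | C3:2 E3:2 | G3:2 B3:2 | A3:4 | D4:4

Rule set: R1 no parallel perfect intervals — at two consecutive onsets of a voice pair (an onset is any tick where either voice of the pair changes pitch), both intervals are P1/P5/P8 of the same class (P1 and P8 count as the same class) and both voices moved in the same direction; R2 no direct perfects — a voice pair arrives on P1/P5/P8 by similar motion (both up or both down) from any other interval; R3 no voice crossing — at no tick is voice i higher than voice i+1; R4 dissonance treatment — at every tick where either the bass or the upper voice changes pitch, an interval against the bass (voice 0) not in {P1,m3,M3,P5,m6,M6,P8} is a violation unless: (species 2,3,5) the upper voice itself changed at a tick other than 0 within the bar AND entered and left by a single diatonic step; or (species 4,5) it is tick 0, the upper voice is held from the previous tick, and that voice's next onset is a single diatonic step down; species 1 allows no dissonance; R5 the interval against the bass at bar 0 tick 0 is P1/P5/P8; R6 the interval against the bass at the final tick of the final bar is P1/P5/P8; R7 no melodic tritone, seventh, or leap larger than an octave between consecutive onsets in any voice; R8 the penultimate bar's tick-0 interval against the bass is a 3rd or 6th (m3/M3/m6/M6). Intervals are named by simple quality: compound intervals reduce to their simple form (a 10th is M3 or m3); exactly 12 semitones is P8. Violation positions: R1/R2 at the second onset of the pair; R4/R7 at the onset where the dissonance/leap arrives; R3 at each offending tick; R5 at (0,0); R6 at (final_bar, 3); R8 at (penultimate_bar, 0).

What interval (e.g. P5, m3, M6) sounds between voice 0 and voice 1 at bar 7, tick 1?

m6

voice 0=B2 voice 1=G3 -> m6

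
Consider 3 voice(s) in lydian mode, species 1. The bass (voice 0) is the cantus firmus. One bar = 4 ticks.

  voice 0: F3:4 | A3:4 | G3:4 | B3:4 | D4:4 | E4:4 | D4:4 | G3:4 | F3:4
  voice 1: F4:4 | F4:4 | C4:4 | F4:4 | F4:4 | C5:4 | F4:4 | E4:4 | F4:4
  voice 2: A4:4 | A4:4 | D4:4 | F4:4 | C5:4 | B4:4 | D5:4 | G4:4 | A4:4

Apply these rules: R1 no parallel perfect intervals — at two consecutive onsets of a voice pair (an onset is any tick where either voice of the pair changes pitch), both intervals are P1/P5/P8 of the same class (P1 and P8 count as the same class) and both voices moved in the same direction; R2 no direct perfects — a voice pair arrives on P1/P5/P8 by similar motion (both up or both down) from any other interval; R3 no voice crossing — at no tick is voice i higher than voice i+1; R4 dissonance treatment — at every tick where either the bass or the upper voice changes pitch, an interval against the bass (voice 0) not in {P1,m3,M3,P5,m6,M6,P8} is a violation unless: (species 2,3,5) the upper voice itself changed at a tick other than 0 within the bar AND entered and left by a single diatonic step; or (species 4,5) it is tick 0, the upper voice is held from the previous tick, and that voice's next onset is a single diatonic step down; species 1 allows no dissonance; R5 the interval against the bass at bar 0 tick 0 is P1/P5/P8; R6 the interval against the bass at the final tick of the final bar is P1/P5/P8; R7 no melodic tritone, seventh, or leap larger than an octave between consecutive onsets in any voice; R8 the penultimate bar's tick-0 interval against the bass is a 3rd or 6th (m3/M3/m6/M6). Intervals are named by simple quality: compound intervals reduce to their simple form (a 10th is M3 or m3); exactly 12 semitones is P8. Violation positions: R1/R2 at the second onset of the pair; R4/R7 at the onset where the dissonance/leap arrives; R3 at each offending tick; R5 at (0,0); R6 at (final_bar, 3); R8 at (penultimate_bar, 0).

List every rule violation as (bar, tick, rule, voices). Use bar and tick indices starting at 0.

(0, 0, R5, (0, 2))
(2, 0, R2, (0, 2))
(2, 0, R4, (0, 1))
(3, 0, R2, (1, 2))
(3, 0, R4, (0, 1))
(3, 0, R4, (0, 2))
(4, 0, R4, (0, 2))
(5, 0, R3, (1, 2))
(5, 1, R3, (1, 2))
(5, 2, R3, (1, 2))
(5, 3, R3, (1, 2))
(7, 0, R1, (0, 2))
(7, 0, R8, (0, 2))
(8, 3, R6, (0, 2))

bar 0: v0=F3 v1=F4 v2=A4 downbeat M3
bar 1: v0=A3 v1=F4 v2=A4 downbeat P8
bar 2: v0=G3 v1=C4 v2=D4 downbeat P5
bar 3: v0=B3 v1=F4 v2=F4 downbeat TT
bar 4: v0=D4 v1=F4 v2=C5 downbeat m7
bar 5: v0=E4 v1=C5 v2=B4 downbeat P5
bar 6: v0=D4 v1=F4 v2=D5 downbeat P8
bar 7: v0=G3 v1=E4 v2=G4 downbeat P8
bar 8: v0=F3 v1=F4 v2=A4 downbeat M3
  -> R5 @ bar 0 tick 0 v(0, 2): opens on M3
  -> R2 @ bar 2 tick 0 v(0, 2): A3/A4 P8 -> G3/D4 P5 similar
  -> R4 @ bar 2 tick 0 v(0, 1): G3/C4 P4 untreated
  -> R2 @ bar 3 tick 0 v(1, 2): C4/D4 M2 -> F4/F4 P1 similar
  -> R4 @ bar 3 tick 0 v(0, 1): B3/F4 TT untreated
  -> R4 @ bar 3 tick 0 v(0, 2): B3/F4 TT untreated
  -> R4 @ bar 4 tick 0 v(0, 2): D4/C5 m7 untreated
  -> R3 @ bar 5 tick 0 v(1, 2): C5 above B4
  -> R3 @ bar 5 tick 1 v(1, 2): C5 above B4
  -> R3 @ bar 5 tick 2 v(1, 2): C5 above B4
  -> R3 @ bar 5 tick 3 v(1, 2): C5 above B4
  -> R1 @ bar 7 tick 0 v(0, 2): D4/D5 P8 -> G3/G4 P8 similar
  -> R8 @ bar 7 tick 0 v(0, 2): penult P8 not 3rd/6th
  -> R6 @ bar 8 tick 3 v(0, 2): closes on M3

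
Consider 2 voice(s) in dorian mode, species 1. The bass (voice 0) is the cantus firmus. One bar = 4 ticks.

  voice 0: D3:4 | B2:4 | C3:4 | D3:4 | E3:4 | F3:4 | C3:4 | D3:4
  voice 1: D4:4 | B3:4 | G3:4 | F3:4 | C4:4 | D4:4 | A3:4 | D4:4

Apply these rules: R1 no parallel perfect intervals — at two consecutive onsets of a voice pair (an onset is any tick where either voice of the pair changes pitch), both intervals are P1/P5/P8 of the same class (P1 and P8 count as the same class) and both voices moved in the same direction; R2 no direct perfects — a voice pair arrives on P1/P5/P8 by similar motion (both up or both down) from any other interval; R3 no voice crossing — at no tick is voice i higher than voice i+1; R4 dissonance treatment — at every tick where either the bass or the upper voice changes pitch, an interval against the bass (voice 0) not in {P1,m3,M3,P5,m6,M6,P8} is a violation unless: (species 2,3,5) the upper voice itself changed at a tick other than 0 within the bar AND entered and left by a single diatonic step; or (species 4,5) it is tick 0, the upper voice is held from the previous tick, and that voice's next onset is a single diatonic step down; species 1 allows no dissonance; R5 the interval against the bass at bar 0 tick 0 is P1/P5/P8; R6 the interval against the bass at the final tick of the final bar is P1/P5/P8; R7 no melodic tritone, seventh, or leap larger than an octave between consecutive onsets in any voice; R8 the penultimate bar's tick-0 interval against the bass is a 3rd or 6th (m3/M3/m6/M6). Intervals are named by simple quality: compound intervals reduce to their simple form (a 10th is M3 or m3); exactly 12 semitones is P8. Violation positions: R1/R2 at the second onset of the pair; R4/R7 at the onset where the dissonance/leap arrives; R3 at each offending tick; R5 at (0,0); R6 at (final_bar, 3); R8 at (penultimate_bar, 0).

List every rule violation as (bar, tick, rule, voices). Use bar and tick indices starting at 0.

(1, 0, R1, (0, 1))
(7, 0, R2, (0, 1))

bar 0: v0=D3 v1=D4 downbeat P8
bar 1: v0=B2 v1=B3 downbeat P8
bar 2: v0=C3 v1=G3 downbeat P5
bar 3: v0=D3 v1=F3 downbeat m3
bar 4: v0=E3 v1=C4 downbeat m6
bar 5: v0=F3 v1=D4 downbeat M6
bar 6: v0=C3 v1=A3 downbeat M6
bar 7: v0=D3 v1=D4 downbeat P8
  -> R1 @ bar 1 tick 0 v(0, 1): D3/D4 P8 -> B2/B3 P8 similar
  -> R2 @ bar 7 tick 0 v(0, 1): C3/A3 M6 -> D3/D4 P8 similar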